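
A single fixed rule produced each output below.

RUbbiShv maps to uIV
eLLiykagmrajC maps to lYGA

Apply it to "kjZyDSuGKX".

The rule is to keep one character in every 3, starting at position 2 (positions 2nd, 5th, 8th, ...), then flip the case of every letter.
On "kjZyDSuGKX": the first step gives "jDG", and the second then gives "Jdg".
(Check on "RUbbiShv": → "Uiv" → "uIV" ✓)

Jdg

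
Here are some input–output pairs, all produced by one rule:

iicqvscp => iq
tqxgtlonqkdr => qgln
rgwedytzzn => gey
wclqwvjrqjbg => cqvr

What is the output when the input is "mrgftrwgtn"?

rfr

In each case the input is transformed by: keep every other character starting from the second (positions 2nd, 4th, 6th, ...), then delete the last 2 characters.
Applying both steps to "mrgftrwgtn": "rfrgn", then "rfr".
(Check on "wclqwvjrqjbg": → "cqvrjg" → "cqvr" ✓)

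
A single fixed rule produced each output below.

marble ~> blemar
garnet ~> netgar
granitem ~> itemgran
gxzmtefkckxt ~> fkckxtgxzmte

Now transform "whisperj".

perjwhis

What's happening: swap the front and back halves of the string.
Doing the same to "whisperj": "perjwhis".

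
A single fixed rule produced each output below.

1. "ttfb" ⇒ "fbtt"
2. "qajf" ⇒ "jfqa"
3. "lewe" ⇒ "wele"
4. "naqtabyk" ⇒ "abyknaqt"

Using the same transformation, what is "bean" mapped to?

anbe

Rule — swap the front and back halves of the string.
Applying that to "bean" gives "anbe".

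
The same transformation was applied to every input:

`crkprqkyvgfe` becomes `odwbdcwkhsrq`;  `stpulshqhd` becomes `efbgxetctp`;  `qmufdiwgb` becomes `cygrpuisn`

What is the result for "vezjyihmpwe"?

hqlvkutybiq

The rule is to shift every letter 12 places forward in the alphabet (wrapping around).
So "vezjyihmpwe" becomes "hqlvkutybiq".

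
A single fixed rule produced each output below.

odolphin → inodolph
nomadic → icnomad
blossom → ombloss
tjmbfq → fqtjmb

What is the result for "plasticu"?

The pattern: move the last 2 characters to the front (rotate right by 2).
"plasticu" → "cuplasti".

cuplasti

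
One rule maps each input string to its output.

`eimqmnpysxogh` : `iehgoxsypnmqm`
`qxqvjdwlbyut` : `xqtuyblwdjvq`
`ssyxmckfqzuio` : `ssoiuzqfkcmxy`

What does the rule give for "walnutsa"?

In each case the input is transformed by: move the first 2 characters to the end (rotate left by 2), then reverse the string.
Applying that to "walnutsa" gives "awastunl".

awastunl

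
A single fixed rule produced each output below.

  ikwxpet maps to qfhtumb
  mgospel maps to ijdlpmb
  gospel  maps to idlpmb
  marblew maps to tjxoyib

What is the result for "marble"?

bjxoyi

What's happening: move the last character to the front, then shift every letter 3 places backward in the alphabet (wrapping around).
"marble" → "emarbl" → "bjxoyi".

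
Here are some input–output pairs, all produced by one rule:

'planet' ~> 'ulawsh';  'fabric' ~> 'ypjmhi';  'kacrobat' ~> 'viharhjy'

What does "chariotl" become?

pvasjohy

Rule — shift every letter 7 places forward in the alphabet (wrapping around), then swap the front and back halves of the string.
Working it through for "chariotl": intermediate "johypvas", final "pvasjohy".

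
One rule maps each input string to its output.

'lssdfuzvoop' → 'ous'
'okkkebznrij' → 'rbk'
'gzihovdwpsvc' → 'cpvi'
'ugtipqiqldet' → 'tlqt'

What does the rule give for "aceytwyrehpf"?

fewe

In each case the input is transformed by: keep one character in every 3, starting at position 3 (positions 3rd, 6th, 9th, ...), then reverse the string.
So "aceytwyrehpf" becomes "fewe".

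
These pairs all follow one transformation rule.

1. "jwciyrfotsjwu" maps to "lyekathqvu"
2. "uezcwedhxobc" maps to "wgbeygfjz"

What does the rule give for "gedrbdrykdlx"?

The pattern: delete the last 3 characters, then shift every letter 2 places forward in the alphabet (wrapping around).
Starting from "gedrbdrykdlx": after the first operation, "gedrbdryk"; after the second, "igftdftam".

igftdftam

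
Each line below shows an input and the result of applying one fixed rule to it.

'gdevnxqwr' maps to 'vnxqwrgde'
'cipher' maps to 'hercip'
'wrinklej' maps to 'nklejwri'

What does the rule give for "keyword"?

In each case the input is transformed by: move the first 3 characters to the end (rotate left by 3).
Applying that to "keyword" gives "wordkey".

wordkey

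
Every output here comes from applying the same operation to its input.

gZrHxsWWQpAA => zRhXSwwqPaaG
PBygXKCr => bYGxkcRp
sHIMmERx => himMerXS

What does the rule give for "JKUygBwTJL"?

kuYGbWtjlj

What's happening: flip the case of every letter, then move the first character to the end.
Working it through for "JKUygBwTJL": intermediate "jkuYGbWtjl", final "kuYGbWtjlj".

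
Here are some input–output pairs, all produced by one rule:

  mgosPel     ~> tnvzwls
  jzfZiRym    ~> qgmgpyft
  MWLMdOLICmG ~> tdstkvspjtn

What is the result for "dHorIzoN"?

kovypgvu

What's happening: shift every letter 7 places forward in the alphabet (wrapping around), then convert every letter to lowercase.
Doing the same to "dHorIzoN": "kovypgvu".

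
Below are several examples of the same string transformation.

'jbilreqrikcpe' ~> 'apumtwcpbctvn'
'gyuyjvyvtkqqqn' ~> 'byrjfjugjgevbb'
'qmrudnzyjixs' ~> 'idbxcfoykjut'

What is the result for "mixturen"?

pyxtiefc

What's happening: move the last 2 characters to the front (rotate right by 2), then shift every letter 11 places forward in the alphabet (wrapping around).
"mixturen" → "enmixtur" → "pyxtiefc".
(Check on "jbilreqrikcpe": → "pejbilreqrikc" → "apumtwcpbctvn" ✓)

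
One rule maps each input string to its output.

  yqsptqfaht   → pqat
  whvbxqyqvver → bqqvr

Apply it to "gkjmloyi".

What's happening: keep every other character starting from the second (positions 2nd, 4th, 6th, ...), then delete the first character.
For "gkjmloyi", step one produces "kmoi"; step two turns that into "moi".

moi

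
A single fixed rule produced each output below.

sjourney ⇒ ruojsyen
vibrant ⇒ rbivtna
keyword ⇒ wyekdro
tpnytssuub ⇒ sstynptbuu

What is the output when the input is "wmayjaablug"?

baajyamwgul

Each output is the input with this applied: move the last 3 characters to the front (rotate right by 3), then reverse the string.
Applying both steps to "wmayjaablug": "lugwmayjaab", then "baajyamwgul".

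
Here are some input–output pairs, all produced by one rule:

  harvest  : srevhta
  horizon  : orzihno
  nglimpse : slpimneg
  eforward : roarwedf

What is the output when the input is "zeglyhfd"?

Each output is the input with this applied: take characters alternately from the front and the back (1st, last, 2nd, 2nd-last, ...), then move the first 3 characters to the end (rotate left by 3).
Working it through for "zeglyhfd": intermediate "zdefghly", final "fghlyzde".

fghlyzde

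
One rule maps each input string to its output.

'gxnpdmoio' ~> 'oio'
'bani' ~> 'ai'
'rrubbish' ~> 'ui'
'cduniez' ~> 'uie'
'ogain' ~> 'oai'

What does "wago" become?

ao

Each output is the input with this applied: keep only the vowels.
Doing the same to "wago": "ao".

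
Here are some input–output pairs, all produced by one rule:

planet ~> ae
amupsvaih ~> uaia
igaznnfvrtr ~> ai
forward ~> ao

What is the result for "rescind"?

Looking at the pairs, the operation is to move the first 2 characters to the end (rotate left by 2), then keep only the vowels.
On "rescind" that produces "ie".

ie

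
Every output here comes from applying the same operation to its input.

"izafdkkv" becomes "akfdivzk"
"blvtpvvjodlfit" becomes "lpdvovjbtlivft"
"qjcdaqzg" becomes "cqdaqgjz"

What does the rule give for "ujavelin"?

alveunji

Looking at the pairs, the operation is to take characters alternately from the front and the back (1st, last, 2nd, 2nd-last, ...), then swap the front and back halves of the string.
Working it through for "ujavelin": intermediate "unjialve", final "alveunji".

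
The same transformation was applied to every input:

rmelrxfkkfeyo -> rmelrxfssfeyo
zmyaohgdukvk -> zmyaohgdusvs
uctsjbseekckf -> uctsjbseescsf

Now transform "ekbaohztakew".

esbaohztasew

The transformation: replace every "k" with "s".
Applying that to "ekbaohztakew" gives "esbaohztasew".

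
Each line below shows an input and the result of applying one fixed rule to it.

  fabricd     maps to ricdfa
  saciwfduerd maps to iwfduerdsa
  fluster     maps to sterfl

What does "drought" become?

The transformation: move the first 3 characters to the end (rotate left by 3), then delete the last character.
Applying both steps to "drought": "ughtdro", then "ughtdr".
(Check on "fluster": → "sterflu" → "sterfl" ✓)

ughtdr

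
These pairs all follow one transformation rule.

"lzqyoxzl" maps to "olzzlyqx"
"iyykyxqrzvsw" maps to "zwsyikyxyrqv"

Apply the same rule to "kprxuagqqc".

gcqpkxrauq

The rule is to swap each adjacent pair of characters (1↔2, 3↔4, ...), then move the last 3 characters to the front (rotate right by 3).
Starting from "kprxuagqqc": after the first operation, "pkxrauqgcq"; after the second, "gcqpkxrauq".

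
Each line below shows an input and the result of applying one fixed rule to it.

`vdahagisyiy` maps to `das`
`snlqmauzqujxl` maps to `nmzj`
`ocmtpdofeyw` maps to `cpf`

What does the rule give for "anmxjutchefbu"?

Rule — delete the last 2 characters, then keep one character in every 3, starting at position 2 (positions 2nd, 5th, 8th, ...).
Applying both steps to "anmxjutchefbu": "anmxjutchef", then "njcf".
(Check on "vdahagisyiy": → "vdahagisy" → "das" ✓)

njcf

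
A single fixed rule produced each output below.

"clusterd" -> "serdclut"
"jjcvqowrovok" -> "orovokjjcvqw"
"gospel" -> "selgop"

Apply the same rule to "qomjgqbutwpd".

The transformation: swap the front and back halves of the string, then swap the first and last characters.
Starting from "qomjgqbutwpd": after the first operation, "butwpdqomjgq"; after the second, "qutwpdqomjgb".
(Check on "jjcvqowrovok": → "wrovokjjcvqo" → "orovokjjcvqw" ✓)

qutwpdqomjgb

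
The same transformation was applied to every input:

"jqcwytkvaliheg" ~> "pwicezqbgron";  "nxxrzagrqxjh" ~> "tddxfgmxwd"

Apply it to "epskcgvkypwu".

kvyqimbqev

Each output is the input with this applied: shift every letter 6 places forward in the alphabet (wrapping around), then delete the last 2 characters.
"epskcgvkypwu" → "kvyqimbqev".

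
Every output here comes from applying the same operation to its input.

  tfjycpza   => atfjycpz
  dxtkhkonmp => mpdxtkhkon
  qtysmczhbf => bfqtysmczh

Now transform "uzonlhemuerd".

The pattern: move the first 3 characters to the end (rotate left by 3), then swap the front and back halves of the string.
"uzonlhemuerd" → "nlhemuerduzo" → "erduzonlhemu".

erduzonlhemu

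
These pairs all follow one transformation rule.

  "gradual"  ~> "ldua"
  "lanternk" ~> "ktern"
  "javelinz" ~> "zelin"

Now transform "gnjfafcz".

The pattern: delete the first 3 characters, then move the last character to the front.
On "gnjfafcz": the first step gives "fafcz", and the second then gives "zfafc".

zfafc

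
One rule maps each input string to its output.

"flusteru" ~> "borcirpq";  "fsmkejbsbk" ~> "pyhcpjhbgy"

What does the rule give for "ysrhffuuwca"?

tzxvpoeccrr

In each case the input is transformed by: move the last 3 characters to the front (rotate right by 3), then shift every letter 3 places backward in the alphabet (wrapping around).
For "ysrhffuuwca", step one produces "wcaysrhffuu"; step two turns that into "tzxvpoeccrr".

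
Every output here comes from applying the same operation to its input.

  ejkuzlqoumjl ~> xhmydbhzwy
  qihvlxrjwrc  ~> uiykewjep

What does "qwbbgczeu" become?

Rule — delete the first 2 characters, then shift every letter 13 places forward in the alphabet (wrapping around) — i.e. ROT13.
On "qwbbgczeu": the first step gives "bbgczeu", and the second then gives "ootpmrh".

ootpmrh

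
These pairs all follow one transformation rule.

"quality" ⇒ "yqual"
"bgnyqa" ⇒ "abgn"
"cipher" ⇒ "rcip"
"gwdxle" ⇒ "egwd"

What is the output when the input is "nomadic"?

In each case the input is transformed by: move the last 3 characters to the front (rotate right by 3), then delete the first 2 characters.
Applying that to "nomadic" gives "cnoma".

cnoma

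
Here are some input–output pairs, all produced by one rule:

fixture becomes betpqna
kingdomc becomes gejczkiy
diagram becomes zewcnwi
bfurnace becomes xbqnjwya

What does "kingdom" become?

The pattern: shift every letter 4 places backward in the alphabet (wrapping around).
Applying that to "kingdom" gives "gejczki".

gejczki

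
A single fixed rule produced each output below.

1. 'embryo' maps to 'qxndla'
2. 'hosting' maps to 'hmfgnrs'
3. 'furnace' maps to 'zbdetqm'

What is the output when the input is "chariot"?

hnsbgzq

What's happening: shift every letter 1 place backward in the alphabet (wrapping around), then move the last 3 characters to the front (rotate right by 3).
Applying that to "chariot" gives "hnsbgzq".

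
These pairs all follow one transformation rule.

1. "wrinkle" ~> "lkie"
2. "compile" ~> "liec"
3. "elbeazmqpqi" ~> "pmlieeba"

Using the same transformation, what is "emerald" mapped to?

The pattern: sort the characters into reverse alphabetical order, then delete the first 3 characters.
Doing the same to "emerald": "eeda".

eeda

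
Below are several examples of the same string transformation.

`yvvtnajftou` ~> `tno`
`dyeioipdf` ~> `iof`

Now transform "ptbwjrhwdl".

In each case the input is transformed by: swap each adjacent pair of characters (1↔2, 3↔4, ...), then keep one character in every 3, starting at position 3 (positions 3rd, 6th, 9th, ...).
On "ptbwjrhwdl": the first step gives "tpwbrjwhld", and the second then gives "wjl".
(Check on "yvvtnajftou": → "vytvanfjotu" → "tno" ✓)

wjl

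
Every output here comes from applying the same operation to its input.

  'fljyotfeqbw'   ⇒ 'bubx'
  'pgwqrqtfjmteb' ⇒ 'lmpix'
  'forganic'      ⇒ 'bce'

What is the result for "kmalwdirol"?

The pattern: shift every letter 4 places backward in the alphabet (wrapping around), then keep one character in every 3, starting at position 1 (positions 1st, 4th, 7th, ...).
On "kmalwdirol": the first step gives "giwhszenkh", and the second then gives "gheh".

gheh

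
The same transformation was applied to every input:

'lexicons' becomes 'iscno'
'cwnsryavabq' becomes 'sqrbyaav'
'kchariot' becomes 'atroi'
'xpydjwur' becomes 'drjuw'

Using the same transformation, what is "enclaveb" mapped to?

Each output is the input with this applied: delete the first 3 characters, then take characters alternately from the front and the back (1st, last, 2nd, 2nd-last, ...).
On "enclaveb": the first step gives "laveb", and the second then gives "lbaev".

lbaev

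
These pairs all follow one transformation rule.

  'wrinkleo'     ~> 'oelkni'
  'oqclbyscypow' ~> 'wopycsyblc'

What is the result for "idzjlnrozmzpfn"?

nfpzmzornljz

Rule — reverse the string, then delete the last 2 characters.
Working it through for "idzjlnrozmzpfn": intermediate "nfpzmzornljzdi", final "nfpzmzornljz".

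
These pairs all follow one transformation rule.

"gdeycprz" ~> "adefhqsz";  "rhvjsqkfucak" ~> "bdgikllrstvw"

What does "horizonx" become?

aijoppsy

Each output is the input with this applied: shift every letter 1 place forward in the alphabet (wrapping around), then sort the characters into alphabetical order.
"horizonx" → "ipsjapoy" → "aijoppsy".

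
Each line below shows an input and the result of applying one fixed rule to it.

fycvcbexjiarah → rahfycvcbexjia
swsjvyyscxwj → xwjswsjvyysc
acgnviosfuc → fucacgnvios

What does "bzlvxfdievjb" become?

vjbbzlvxfdie

Each output is the input with this applied: move the last 3 characters to the front (rotate right by 3).
So "bzlvxfdievjb" becomes "vjbbzlvxfdie".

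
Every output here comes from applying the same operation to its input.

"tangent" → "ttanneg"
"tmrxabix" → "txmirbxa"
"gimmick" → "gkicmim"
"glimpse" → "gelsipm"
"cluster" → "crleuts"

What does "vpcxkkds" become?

In each case the input is transformed by: take characters alternately from the front and the back (1st, last, 2nd, 2nd-last, ...).
So "vpcxkkds" becomes "vspdckxk".

vspdckxk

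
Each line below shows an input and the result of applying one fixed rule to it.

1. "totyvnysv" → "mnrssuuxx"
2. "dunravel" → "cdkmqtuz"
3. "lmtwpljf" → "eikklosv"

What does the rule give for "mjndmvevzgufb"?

Rule — shift every letter 1 place backward in the alphabet (wrapping around), then sort the characters into alphabetical order.
Working it through for "mjndmvevzgufb": intermediate "limcluduyftea", final "acdefillmtuuy".

acdefillmtuuy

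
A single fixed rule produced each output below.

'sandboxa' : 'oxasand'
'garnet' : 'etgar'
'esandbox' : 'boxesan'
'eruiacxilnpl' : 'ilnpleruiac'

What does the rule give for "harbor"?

orhar

Each output is the input with this applied: swap the front and back halves of the string, then delete the first character.
"harbor" → "borhar" → "orhar".
(Check on "sandboxa": → "boxasand" → "oxasand" ✓)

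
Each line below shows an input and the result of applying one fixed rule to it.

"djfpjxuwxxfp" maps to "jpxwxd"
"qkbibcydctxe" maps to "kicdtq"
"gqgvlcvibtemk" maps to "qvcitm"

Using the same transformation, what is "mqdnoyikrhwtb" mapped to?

Rule — swap the first and last characters, then keep every other character starting from the second (positions 2nd, 4th, 6th, ...).
For "mqdnoyikrhwtb", step one produces "bqdnoyikrhwtm"; step two turns that into "qnykht".
(Check on "djfpjxuwxxfp": → "pjfpjxuwxxfd" → "jpxwxd" ✓)

qnykht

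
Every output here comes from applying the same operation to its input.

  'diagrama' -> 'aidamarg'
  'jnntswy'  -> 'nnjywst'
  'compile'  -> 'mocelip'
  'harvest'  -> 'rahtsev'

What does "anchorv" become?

Each output is the input with this applied: reverse the string, then move the last 3 characters to the front (rotate right by 3).
Starting from "anchorv": after the first operation, "vrohcna"; after the second, "cnavroh".

cnavroh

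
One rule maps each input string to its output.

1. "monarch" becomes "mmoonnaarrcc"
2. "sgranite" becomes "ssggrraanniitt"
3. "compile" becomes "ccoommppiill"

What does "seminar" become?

sseemmiinnaa

The pattern: delete the last character, then double every character.
Working it through for "seminar": intermediate "semina", final "sseemmiinnaa".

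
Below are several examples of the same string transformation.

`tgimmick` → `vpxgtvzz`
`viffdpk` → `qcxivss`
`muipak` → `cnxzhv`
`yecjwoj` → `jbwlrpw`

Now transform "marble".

oyrzne

What's happening: move the last 3 characters to the front (rotate right by 3), then shift every letter 13 places forward in the alphabet (wrapping around) — i.e. ROT13.
Starting from "marble": after the first operation, "blemar"; after the second, "oyrzne".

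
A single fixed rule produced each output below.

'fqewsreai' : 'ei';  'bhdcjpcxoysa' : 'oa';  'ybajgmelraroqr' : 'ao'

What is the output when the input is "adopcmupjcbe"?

oe

The transformation: keep one character in every 3, starting at position 3 (positions 3rd, 6th, 9th, ...), then keep only the vowels.
Working it through for "adopcmupjcbe": intermediate "omje", final "oe".
(Check on "bhdcjpcxoysa": → "dpoa" → "oa" ✓)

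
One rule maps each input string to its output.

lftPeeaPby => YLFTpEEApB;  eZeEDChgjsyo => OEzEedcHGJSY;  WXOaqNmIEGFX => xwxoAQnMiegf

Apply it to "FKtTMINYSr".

RfkTtminys

What's happening: flip the case of every letter, then move the last character to the front.
Working it through for "FKtTMINYSr": intermediate "fkTtminysR", final "RfkTtminys".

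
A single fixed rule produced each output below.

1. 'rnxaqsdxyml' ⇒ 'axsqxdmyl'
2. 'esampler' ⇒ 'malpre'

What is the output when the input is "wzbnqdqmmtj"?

The pattern: delete the first 2 characters, then swap each adjacent pair of characters (1↔2, 3↔4, ...).
For "wzbnqdqmmtj", step one produces "bnqdqmmtj"; step two turns that into "nbdqmqtmj".

nbdqmqtmj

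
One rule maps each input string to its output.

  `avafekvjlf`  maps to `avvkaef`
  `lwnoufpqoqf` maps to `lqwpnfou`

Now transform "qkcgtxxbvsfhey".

The transformation: delete the last 3 characters, then take characters alternately from the front and the back (1st, last, 2nd, 2nd-last, ...).
For "qkcgtxxbvsfhey", step one produces "qkcgtxxbvsf"; step two turns that into "qfkscvgbtxx".

qfkscvgbtxx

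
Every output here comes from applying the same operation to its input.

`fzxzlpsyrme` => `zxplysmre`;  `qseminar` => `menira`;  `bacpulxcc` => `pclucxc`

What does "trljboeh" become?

The pattern: delete the first 2 characters, then swap each adjacent pair of characters (1↔2, 3↔4, ...).
Starting from "trljboeh": after the first operation, "ljboeh"; after the second, "jlobhe".

jlobhe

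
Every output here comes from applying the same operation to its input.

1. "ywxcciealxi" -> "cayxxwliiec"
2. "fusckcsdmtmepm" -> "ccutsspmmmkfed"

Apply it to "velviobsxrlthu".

Each output is the input with this applied: sort the characters into reverse alphabetical order, then move the last 2 characters to the front (rotate right by 2).
Working it through for "velviobsxrlthu": intermediate "xvvutsrolliheb", final "ebxvvutsrollih".

ebxvvutsrollih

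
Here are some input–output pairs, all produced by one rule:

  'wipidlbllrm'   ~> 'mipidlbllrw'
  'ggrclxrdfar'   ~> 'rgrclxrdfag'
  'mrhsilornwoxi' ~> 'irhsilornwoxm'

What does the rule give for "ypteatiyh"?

Each output is the input with this applied: swap the first and last characters.
For "ypteatiyh" the result is "hpteatiyy".

hpteatiyy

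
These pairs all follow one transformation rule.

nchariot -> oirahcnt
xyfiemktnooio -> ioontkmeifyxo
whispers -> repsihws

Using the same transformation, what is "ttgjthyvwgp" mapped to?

In each case the input is transformed by: reverse the string, then move the first character to the end.
Applying that to "ttgjthyvwgp" gives "gwvyhtjgttp".
(Check on "nchariot": → "toirahcn" → "oirahcnt" ✓)

gwvyhtjgttp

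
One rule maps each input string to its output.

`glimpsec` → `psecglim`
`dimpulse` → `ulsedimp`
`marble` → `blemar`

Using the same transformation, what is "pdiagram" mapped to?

grampdia

The pattern: swap the front and back halves of the string.
On "pdiagram" that produces "grampdia".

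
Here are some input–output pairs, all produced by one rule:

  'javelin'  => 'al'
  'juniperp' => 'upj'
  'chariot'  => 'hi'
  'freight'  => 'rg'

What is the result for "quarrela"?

The rule is to swap the first and last characters, then keep one character in every 3, starting at position 2 (positions 2nd, 5th, 8th, ...).
Applying both steps to "quarrela": "auarrelq", then "urq".

urq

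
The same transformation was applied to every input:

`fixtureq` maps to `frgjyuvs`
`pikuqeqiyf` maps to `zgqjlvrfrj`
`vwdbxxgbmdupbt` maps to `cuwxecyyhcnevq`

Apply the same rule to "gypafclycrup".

vqhzqbgdmzds

The rule is to move the last 2 characters to the front (rotate right by 2), then shift every letter 1 place forward in the alphabet (wrapping around).
For "gypafclycrup", step one produces "upgypafclycr"; step two turns that into "vqhzqbgdmzds".
(Check on "vwdbxxgbmdupbt": → "btvwdbxxgbmdup" → "cuwxecyyhcnevq" ✓)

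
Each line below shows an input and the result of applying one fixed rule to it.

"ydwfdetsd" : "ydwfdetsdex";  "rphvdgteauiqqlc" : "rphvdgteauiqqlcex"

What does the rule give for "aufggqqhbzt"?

aufggqqhbztex

Looking at the pairs, the operation is to append "ex".
"aufggqqhbzt" → "aufggqqhbztex".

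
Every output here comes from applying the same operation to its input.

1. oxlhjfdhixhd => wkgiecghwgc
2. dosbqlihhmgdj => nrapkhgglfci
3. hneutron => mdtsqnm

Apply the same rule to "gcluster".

bktrsdq

The transformation: delete the first character, then shift every letter 1 place backward in the alphabet (wrapping around).
Applying that to "gcluster" gives "bktrsdq".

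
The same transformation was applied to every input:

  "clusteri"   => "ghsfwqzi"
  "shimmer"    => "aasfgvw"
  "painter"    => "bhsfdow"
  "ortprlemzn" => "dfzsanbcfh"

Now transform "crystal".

ghozqfm

Looking at the pairs, the operation is to shift every letter 12 places backward in the alphabet (wrapping around), then move the first 3 characters to the end (rotate left by 3).
On "crystal": the first step gives "qfmghoz", and the second then gives "ghozqfm".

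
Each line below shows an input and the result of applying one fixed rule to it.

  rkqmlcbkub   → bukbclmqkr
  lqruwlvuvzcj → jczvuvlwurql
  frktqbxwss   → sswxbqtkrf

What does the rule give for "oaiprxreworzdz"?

zdzrowerxrpiao

The pattern: reverse the string.
For "oaiprxreworzdz" the result is "zdzrowerxrpiao".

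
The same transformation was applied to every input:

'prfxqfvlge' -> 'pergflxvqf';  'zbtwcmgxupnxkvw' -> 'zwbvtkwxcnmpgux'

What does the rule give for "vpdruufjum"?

vmpudjrfuu

What's happening: take characters alternately from the front and the back (1st, last, 2nd, 2nd-last, ...).
So "vpdruufjum" becomes "vmpudjrfuu".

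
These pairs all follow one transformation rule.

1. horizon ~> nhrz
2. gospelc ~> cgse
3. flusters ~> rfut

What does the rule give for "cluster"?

What's happening: keep every other character starting from the first (positions 1st, 3rd, 5th, ...), then move the last character to the front.
"cluster" → "rcut".

rcut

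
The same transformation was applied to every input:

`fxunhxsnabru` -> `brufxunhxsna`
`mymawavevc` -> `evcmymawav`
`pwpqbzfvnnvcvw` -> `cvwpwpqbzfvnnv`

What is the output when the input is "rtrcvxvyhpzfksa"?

The pattern: move the last 3 characters to the front (rotate right by 3).
So "rtrcvxvyhpzfksa" becomes "ksartrcvxvyhpzf".

ksartrcvxvyhpzf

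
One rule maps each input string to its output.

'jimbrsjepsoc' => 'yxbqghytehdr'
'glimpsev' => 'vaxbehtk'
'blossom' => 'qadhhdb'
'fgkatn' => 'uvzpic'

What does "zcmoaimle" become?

orbdpxbat

What's happening: shift every letter 11 places backward in the alphabet (wrapping around).
For "zcmoaimle" the result is "orbdpxbat".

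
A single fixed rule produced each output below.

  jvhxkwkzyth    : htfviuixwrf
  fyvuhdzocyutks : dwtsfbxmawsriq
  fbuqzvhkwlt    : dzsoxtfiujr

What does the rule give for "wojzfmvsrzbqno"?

The rule is to shift every letter 2 places backward in the alphabet (wrapping around).
"wojzfmvsrzbqno" → "umhxdktqpxzolm".

umhxdktqpxzolm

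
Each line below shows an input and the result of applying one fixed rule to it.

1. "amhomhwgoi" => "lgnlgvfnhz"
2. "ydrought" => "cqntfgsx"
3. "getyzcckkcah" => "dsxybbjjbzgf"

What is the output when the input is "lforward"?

The rule is to move the first character to the end, then shift every letter 1 place backward in the alphabet (wrapping around).
"lforward" → "forwardl" → "enqvzqck".
(Check on "getyzcckkcah": → "etyzcckkcahg" → "dsxybbjjbzgf" ✓)

enqvzqck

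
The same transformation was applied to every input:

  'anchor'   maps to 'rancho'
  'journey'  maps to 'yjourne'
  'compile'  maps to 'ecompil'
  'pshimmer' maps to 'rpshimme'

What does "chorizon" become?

The rule is to move the last character to the front.
"chorizon" → "nchorizo".

nchorizo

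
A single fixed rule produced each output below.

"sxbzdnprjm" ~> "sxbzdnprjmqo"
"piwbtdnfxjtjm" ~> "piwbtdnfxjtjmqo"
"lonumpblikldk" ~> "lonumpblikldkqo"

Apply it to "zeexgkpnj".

zeexgkpnjqo

Looking at the pairs, the operation is to append "qo".
For "zeexgkpnj" the result is "zeexgkpnjqo".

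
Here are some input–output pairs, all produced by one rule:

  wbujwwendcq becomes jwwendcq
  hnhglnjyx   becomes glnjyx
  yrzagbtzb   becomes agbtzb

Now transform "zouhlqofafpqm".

hlqofafpqm

Looking at the pairs, the operation is to delete the first 3 characters.
On "zouhlqofafpqm" that produces "hlqofafpqm".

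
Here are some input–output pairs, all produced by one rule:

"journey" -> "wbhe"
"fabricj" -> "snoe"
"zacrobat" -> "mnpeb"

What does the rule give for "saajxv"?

The transformation: delete the last 3 characters, then shift every letter 13 places forward in the alphabet (wrapping around) — i.e. ROT13.
Applying that to "saajxv" gives "fnn".

fnn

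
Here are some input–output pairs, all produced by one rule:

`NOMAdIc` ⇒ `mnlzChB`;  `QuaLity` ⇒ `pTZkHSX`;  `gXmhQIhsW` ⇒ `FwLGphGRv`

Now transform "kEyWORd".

JdXvnqC

In each case the input is transformed by: shift every letter 1 place backward in the alphabet (wrapping around), then flip the case of every letter.
Working it through for "kEyWORd": intermediate "jDxVNQc", final "JdXvnqC".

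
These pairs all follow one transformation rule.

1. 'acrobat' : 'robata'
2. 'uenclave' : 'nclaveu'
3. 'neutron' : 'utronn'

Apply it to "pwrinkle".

What's happening: move the first 2 characters to the end (rotate left by 2), then delete the last character.
Working it through for "pwrinkle": intermediate "rinklepw", final "rinklep".

rinklep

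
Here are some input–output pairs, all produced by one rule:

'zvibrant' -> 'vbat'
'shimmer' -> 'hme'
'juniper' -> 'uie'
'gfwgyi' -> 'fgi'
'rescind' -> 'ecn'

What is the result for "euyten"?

The rule is to keep every other character starting from the second (positions 2nd, 4th, 6th, ...).
Doing the same to "euyten": "utn".

utn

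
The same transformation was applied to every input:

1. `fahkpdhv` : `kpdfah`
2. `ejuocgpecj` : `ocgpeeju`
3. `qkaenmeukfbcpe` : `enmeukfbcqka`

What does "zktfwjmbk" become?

fwjmzkt

In each case the input is transformed by: delete the last 2 characters, then move the first 3 characters to the end (rotate left by 3).
Applying that to "zktfwjmbk" gives "fwjmzkt".
(Check on "fahkpdhv": → "fahkpd" → "kpdfah" ✓)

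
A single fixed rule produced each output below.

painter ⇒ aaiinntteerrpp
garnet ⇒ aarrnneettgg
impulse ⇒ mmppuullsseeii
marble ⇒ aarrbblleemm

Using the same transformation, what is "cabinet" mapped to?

Each output is the input with this applied: move the first character to the end, then double every character.
For "cabinet", step one produces "abinetc"; step two turns that into "aabbiinneettcc".

aabbiinneettcc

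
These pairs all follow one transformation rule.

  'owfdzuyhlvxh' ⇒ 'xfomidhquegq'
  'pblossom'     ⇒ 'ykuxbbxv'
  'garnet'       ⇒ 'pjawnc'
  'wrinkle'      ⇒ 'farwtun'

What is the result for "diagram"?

mrjpajv

What's happening: shift every letter 9 places forward in the alphabet (wrapping around).
For "diagram" the result is "mrjpajv".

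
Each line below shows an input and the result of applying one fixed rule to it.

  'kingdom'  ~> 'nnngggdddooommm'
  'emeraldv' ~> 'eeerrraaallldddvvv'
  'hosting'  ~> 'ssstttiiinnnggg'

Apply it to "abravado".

rrraaavvvaaadddooo

Rule — delete the first 2 characters, then repeat every character 3 times.
On "abravado": the first step gives "ravado", and the second then gives "rrraaavvvaaadddooo".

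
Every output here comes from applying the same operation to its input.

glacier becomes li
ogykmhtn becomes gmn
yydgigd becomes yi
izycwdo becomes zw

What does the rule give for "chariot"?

hi

Looking at the pairs, the operation is to keep one character in every 3, starting at position 2 (positions 2nd, 5th, 8th, ...).
So "chariot" becomes "hi".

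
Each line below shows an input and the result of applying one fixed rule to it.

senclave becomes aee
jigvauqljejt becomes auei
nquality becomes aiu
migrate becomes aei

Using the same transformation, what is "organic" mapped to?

aio

The transformation: move the first 3 characters to the end (rotate left by 3), then keep only the vowels.
Applying both steps to "organic": "anicorg", then "aio".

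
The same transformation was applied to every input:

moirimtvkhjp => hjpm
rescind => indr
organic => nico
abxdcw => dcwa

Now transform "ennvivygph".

Looking at the pairs, the operation is to move the last 3 characters to the front (rotate right by 3), then keep only the first 4 characters.
For "ennvivygph", step one produces "gphennvivy"; step two turns that into "gphe".

gphe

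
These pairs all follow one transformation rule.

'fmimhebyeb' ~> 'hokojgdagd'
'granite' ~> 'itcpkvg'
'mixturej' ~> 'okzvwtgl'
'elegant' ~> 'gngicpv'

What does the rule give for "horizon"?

jqtkbqp

The pattern: shift every letter 2 places forward in the alphabet (wrapping around).
Applying that to "horizon" gives "jqtkbqp".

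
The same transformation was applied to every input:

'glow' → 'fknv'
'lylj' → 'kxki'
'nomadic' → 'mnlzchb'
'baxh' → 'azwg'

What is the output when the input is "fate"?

The transformation: shift every letter 1 place backward in the alphabet (wrapping around).
Applying that to "fate" gives "ezsd".

ezsd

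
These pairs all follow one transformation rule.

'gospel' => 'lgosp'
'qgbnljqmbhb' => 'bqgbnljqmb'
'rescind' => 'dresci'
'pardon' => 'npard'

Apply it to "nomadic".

cnomad

In each case the input is transformed by: move the last 2 characters to the front (rotate right by 2), then delete the first character.
For "nomadic", step one produces "icnomad"; step two turns that into "cnomad".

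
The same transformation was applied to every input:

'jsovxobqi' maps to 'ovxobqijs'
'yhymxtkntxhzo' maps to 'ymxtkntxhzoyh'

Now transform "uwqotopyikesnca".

qotopyikesncauw

The transformation: move the first 2 characters to the end (rotate left by 2).
For "uwqotopyikesnca" the result is "qotopyikesncauw".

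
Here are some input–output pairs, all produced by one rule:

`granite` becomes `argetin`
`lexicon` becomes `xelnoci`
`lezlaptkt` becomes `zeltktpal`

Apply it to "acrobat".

Each output is the input with this applied: reverse the string, then move the last 3 characters to the front (rotate right by 3).
Working it through for "acrobat": intermediate "taborca", final "rcatabo".
(Check on "granite": → "etinarg" → "argetin" ✓)

rcatabo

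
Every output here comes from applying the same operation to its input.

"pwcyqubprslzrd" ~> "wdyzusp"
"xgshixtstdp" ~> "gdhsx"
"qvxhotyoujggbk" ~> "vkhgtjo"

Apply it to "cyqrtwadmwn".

ywrdw

What's happening: keep every other character starting from the second (positions 2nd, 4th, 6th, ...), then take characters alternately from the front and the back (1st, last, 2nd, 2nd-last, ...).
On "cyqrtwadmwn" that produces "ywrdw".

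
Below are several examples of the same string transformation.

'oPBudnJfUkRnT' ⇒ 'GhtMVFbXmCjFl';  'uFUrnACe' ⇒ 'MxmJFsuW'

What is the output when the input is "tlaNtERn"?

Each output is the input with this applied: shift every letter 8 places backward in the alphabet (wrapping around), then flip the case of every letter.
Applying both steps to "tlaNtERn": "ldsFlWJf", then "LDSfLwjF".

LDSfLwjF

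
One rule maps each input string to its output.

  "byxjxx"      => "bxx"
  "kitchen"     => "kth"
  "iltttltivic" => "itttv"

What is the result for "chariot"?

The pattern: delete the last character, then keep every other character starting from the first (positions 1st, 3rd, 5th, ...).
Doing the same to "chariot": "cai".

cai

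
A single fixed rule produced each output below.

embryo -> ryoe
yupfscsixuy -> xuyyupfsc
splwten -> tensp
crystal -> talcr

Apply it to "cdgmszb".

szbcd

What's happening: move the last 3 characters to the front (rotate right by 3), then delete the last 2 characters.
Starting from "cdgmszb": after the first operation, "szbcdgm"; after the second, "szbcd".
(Check on "crystal": → "talcrys" → "talcr" ✓)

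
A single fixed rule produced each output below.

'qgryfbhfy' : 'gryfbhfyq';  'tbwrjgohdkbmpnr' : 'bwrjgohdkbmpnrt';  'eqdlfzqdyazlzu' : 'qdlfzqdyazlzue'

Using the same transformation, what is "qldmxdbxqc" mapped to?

In each case the input is transformed by: move the first character to the end.
Doing the same to "qldmxdbxqc": "ldmxdbxqcq".

ldmxdbxqcq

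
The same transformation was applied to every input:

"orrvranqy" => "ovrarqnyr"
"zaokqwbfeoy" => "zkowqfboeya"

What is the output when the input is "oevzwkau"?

The rule is to swap each adjacent pair of characters (1↔2, 3↔4, ...), then move the first character to the end.
Applying both steps to "oevzwkau": "eozvkwua", then "ozvkwuae".

ozvkwuae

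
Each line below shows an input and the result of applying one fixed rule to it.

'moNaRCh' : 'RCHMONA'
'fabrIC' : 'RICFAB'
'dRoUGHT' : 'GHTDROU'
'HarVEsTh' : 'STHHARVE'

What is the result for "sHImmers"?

Each output is the input with this applied: move the last 3 characters to the front (rotate right by 3), then convert every letter to uppercase.
Applying both steps to "sHImmers": "erssHImm", then "ERSSHIMM".

ERSSHIMM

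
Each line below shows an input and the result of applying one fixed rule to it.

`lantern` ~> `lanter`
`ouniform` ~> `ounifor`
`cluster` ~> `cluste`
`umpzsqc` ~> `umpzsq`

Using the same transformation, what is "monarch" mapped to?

monarc

The transformation: delete the last character.
For "monarch" the result is "monarc".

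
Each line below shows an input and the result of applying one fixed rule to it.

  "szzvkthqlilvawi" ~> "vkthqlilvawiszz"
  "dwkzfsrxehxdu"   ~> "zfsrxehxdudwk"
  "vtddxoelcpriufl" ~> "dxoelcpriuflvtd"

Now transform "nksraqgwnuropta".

Each output is the input with this applied: move the first 3 characters to the end (rotate left by 3).
So "nksraqgwnuropta" becomes "raqgwnuroptanks".

raqgwnuroptanks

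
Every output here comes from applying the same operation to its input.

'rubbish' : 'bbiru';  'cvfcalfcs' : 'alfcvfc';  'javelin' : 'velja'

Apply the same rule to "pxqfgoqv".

What's happening: delete the last 2 characters, then move the last 3 characters to the front (rotate right by 3).
Starting from "pxqfgoqv": after the first operation, "pxqfgo"; after the second, "fgopxq".
(Check on "rubbish": → "rubbi" → "bbiru" ✓)

fgopxq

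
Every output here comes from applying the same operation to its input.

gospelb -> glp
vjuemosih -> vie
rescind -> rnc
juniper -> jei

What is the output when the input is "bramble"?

The rule is to take characters alternately from the front and the back (1st, last, 2nd, 2nd-last, ...), then keep one character in every 3, starting at position 1 (positions 1st, 4th, 7th, ...).
Applying that to "bramble" gives "blm".

blm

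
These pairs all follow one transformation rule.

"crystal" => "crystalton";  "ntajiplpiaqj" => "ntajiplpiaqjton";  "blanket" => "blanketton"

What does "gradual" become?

The pattern: append "ton".
"gradual" → "gradualton".

gradualton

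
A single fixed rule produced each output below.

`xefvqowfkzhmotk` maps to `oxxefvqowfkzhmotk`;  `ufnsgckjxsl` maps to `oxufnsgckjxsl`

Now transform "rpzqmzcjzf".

oxrpzqmzcjzf

The rule is to prepend "ox".
For "rpzqmzcjzf" the result is "oxrpzqmzcjzf".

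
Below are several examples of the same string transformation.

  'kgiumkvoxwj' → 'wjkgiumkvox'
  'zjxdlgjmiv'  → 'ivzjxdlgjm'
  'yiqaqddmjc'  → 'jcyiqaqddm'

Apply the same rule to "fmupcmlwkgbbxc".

In each case the input is transformed by: move the last 2 characters to the front (rotate right by 2).
Doing the same to "fmupcmlwkgbbxc": "xcfmupcmlwkgbb".

xcfmupcmlwkgbb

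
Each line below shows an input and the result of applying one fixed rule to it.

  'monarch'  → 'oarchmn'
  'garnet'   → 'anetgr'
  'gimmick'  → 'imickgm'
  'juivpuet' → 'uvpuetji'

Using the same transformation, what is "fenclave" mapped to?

eclavefn

What's happening: move the first 2 characters to the end (rotate left by 2), then swap the first and last characters.
For "fenclave", step one produces "nclavefe"; step two turns that into "eclavefn".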